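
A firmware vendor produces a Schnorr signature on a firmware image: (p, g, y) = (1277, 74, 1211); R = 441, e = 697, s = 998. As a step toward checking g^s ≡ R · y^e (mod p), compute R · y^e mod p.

250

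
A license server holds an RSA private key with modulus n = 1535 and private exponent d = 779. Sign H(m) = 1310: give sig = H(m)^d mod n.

5

(H(m))^2 ≡ 1310^2 = 1716100 ≡ 1505
(H(m))^4 ≡ 1505^2 = 2265025 ≡ 900
(H(m))^8 ≡ 900^2 = 810000 ≡ 1055
(H(m))^16 ≡ 1055^2 = 1113025 ≡ 150
(H(m))^32 ≡ 150^2 = 22500 ≡ 1010
(H(m))^64 ≡ 1010^2 = 1020100 ≡ 860
(H(m))^128 ≡ 860^2 = 739600 ≡ 1265
(H(m))^256 ≡ 1265^2 = 1600225 ≡ 755
(H(m))^512 ≡ 755^2 = 570025 ≡ 540
779 = 512 + 256 + 8 + 2 + 1, so (H(m))^779 ≡ 540·755·1055·1505·1310 ≡ 5 (mod 1535)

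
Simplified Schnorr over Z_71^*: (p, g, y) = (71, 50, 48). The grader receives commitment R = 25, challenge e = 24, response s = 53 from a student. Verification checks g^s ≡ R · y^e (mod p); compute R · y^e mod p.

60

48^2 = 2304 ≡ 32
48^4 ≡ 32^2 = 1024 ≡ 30
48^8 ≡ 30^2 = 900 ≡ 48
48^16 ≡ 48^2 = 2304 ≡ 32
24 = 16 + 8, so 48^24 ≡ 32·48 ≡ 45 (mod 71)
R · y^e ≡ 25·45 = 1125 ≡ 60 (mod 71)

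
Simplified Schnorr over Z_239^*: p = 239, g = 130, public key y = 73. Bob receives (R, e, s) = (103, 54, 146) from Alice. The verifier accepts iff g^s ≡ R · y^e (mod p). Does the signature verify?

g^s mod p:
130^2 = 16900 ≡ 170
130^4 ≡ 170^2 = 28900 ≡ 220
130^8 ≡ 220^2 = 48400 ≡ 122
130^16 ≡ 122^2 = 14884 ≡ 66
130^32 ≡ 66^2 = 4356 ≡ 54
130^64 ≡ 54^2 = 2916 ≡ 48
130^128 ≡ 48^2 = 2304 ≡ 153
146 = 128 + 16 + 2, so 130^146 ≡ 153·66·170 ≡ 162 (mod 239)
R · y^e mod p:
73^2 = 5329 ≡ 71
73^4 ≡ 71^2 = 5041 ≡ 22
73^8 ≡ 22^2 = 484 ≡ 6
73^16 ≡ 6^2 = 36
73^32 ≡ 36^2 = 1296 ≡ 101
54 = 32 + 16 + 4 + 2, so 73^54 ≡ 101·36·22·71 ≡ 75 (mod 239)
103·75 = 7725 ≡ 77 (mod 239)
162 ≠ 77; the check fails.

does not verify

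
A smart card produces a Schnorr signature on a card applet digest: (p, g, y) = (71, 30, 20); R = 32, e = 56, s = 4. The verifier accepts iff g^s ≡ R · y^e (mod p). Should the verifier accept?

accept

g^s mod p:
30^2 = 900 ≡ 48
30^4 ≡ 48^2 = 2304 ≡ 32
R · y^e mod p:
20^2 = 400 ≡ 45
20^4 ≡ 45^2 = 2025 ≡ 37
20^8 ≡ 37^2 = 1369 ≡ 20
20^16 ≡ 20^2 = 400 ≡ 45
20^32 ≡ 45^2 = 2025 ≡ 37
56 = 32 + 16 + 8, so 20^56 ≡ 37·45·20 ≡ 1 (mod 71)
32·1 = 32 ≡ 32 (mod 71)
32 ≡ 32 (mod 71); signature holds.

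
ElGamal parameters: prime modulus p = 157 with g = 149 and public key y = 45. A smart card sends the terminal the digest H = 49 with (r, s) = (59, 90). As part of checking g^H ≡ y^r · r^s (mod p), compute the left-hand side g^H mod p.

134

149^2 = 22201 ≡ 64
149^4 ≡ 64^2 = 4096 ≡ 14
149^8 ≡ 14^2 = 196 ≡ 39
149^16 ≡ 39^2 = 1521 ≡ 108
149^32 ≡ 108^2 = 11664 ≡ 46
49 = 32 + 16 + 1, so 149^49 ≡ 46·108·149 ≡ 134 (mod 157)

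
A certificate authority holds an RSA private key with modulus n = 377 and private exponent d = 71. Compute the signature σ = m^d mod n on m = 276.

m^2 ≡ 276^2 = 76176 ≡ 22
m^4 ≡ 22^2 = 484 ≡ 107
m^8 ≡ 107^2 = 11449 ≡ 139
m^16 ≡ 139^2 = 19321 ≡ 94
m^32 ≡ 94^2 = 8836 ≡ 165
m^64 ≡ 165^2 = 27225 ≡ 81
71 = 64 + 4 + 2 + 1, so m^71 ≡ 81·107·22·276 ≡ 217 (mod 377)

217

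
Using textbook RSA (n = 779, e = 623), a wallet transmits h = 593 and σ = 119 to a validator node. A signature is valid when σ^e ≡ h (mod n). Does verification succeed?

fails

Squares mod 779: σ^1≡119, σ^2≡139, σ^4≡625, σ^8≡346, σ^16≡529, σ^32≡180, σ^64≡461, σ^128≡633, σ^256≡283, σ^512≡631
623 = 512 + 64 + 32 + 8 + 4 + 2 + 1, so σ^623 ≡ 631·461·180·346·625·139·119 ≡ 633 (mod 779)
σ^623 mod 779 = 633, but h = 593.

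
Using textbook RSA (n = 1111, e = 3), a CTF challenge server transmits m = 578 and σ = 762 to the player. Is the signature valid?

invalid

σ^2 ≡ 762^2 = 580644 ≡ 702
3 = 2 + 1, so σ^3 ≡ 702·762 ≡ 533 (mod 1111)
533 ≠ 578, so verification fails.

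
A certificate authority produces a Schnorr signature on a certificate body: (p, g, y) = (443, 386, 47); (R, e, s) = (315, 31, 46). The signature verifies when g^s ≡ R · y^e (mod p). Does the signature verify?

verifies

g^s mod p:
Squares mod 443: 386^1≡386, 386^2≡148, 386^4≡197, 386^8≡268, 386^16≡58, 386^32≡263
46 = 32 + 8 + 4 + 2, so 386^46 ≡ 263·268·197·148 ≡ 133 (mod 443)
R · y^e mod p:
Squares mod 443: 47^1≡47, 47^2≡437, 47^4≡36, 47^8≡410, 47^16≡203
31 = 16 + 8 + 4 + 2 + 1, so 47^31 ≡ 203·410·36·437·47 ≡ 217 (mod 443)
315·217 = 68355 ≡ 133 (mod 443)
133 ≡ 133 (mod 443); signature holds.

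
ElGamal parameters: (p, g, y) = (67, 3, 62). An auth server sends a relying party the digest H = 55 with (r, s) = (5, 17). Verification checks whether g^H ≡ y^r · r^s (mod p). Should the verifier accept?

accept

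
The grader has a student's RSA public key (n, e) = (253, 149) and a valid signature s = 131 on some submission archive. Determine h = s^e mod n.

s^2 ≡ 131^2 = 17161 ≡ 210
s^4 ≡ 210^2 = 44100 ≡ 78
s^8 ≡ 78^2 = 6084 ≡ 12
s^16 ≡ 12^2 = 144
s^32 ≡ 144^2 = 20736 ≡ 243
s^64 ≡ 243^2 = 59049 ≡ 100
s^128 ≡ 100^2 = 10000 ≡ 133
149 = 128 + 16 + 4 + 1, so s^149 ≡ 133·144·78·131 ≡ 142 (mod 253)

142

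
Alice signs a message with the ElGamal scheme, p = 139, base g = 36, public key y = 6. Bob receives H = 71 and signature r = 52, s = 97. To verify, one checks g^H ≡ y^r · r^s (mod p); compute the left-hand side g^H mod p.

36^2 = 1296 ≡ 45
36^4 ≡ 45^2 = 2025 ≡ 79
36^8 ≡ 79^2 = 6241 ≡ 125
36^16 ≡ 125^2 = 15625 ≡ 57
36^32 ≡ 57^2 = 3249 ≡ 52
36^64 ≡ 52^2 = 2704 ≡ 63
71 = 64 + 4 + 2 + 1, so 36^71 ≡ 63·79·45·36 ≡ 45 (mod 139)

45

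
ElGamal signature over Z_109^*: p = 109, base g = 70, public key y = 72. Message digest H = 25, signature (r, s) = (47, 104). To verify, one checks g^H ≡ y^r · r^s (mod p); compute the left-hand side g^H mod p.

70^2 = 4900 ≡ 104
70^4 ≡ 104^2 = 10816 ≡ 25
70^8 ≡ 25^2 = 625 ≡ 80
70^16 ≡ 80^2 = 6400 ≡ 78
25 = 16 + 8 + 1, so 70^25 ≡ 78·80·70 ≡ 37 (mod 109)

37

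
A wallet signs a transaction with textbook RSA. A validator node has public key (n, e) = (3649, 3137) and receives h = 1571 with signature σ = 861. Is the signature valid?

σ^2 ≡ 861^2 = 741321 ≡ 574
σ^4 ≡ 574^2 = 329476 ≡ 1066
σ^8 ≡ 1066^2 = 1136356 ≡ 1517
σ^16 ≡ 1517^2 = 2301289 ≡ 2419
σ^32 ≡ 2419^2 = 5851561 ≡ 2214
σ^64 ≡ 2214^2 = 4901796 ≡ 1189
σ^128 ≡ 1189^2 = 1413721 ≡ 1558
σ^256 ≡ 1558^2 = 2427364 ≡ 779
σ^512 ≡ 779^2 = 606841 ≡ 1107
σ^1024 ≡ 1107^2 = 1225449 ≡ 3034
σ^2048 ≡ 3034^2 = 9205156 ≡ 2378
3137 = 2048 + 1024 + 64 + 1, so σ^3137 ≡ 2378·3034·1189·861 ≡ 3239 (mod 3649)
σ^3137 mod 3649 = 3239, but h = 1571.

invalid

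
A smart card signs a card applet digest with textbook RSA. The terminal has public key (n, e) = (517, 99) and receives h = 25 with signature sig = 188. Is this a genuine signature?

sig^2 ≡ 188^2 = 35344 ≡ 188
sig^4 ≡ 188^2 = 35344 ≡ 188
sig^8 ≡ 188^2 = 35344 ≡ 188
sig^16 ≡ 188^2 = 35344 ≡ 188
sig^32 ≡ 188^2 = 35344 ≡ 188
sig^64 ≡ 188^2 = 35344 ≡ 188
99 = 64 + 32 + 2 + 1, so sig^99 ≡ 188·188·188·188 ≡ 188 (mod 517)
188 ≠ 25, so verification fails.

forged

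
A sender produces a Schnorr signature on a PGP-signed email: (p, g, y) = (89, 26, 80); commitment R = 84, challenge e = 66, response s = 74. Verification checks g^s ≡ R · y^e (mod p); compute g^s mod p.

5

26^2 = 676 ≡ 53
26^4 ≡ 53^2 = 2809 ≡ 50
26^8 ≡ 50^2 = 2500 ≡ 8
26^16 ≡ 8^2 = 64
26^32 ≡ 64^2 = 4096 ≡ 2
26^64 ≡ 2^2 = 4
74 = 64 + 8 + 2, so 26^74 ≡ 4·8·53 ≡ 5 (mod 89)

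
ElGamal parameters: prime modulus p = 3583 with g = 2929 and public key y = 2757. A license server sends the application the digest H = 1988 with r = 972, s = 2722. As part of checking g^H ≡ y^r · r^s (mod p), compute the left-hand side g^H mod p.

2929^2 = 8579041 ≡ 1339
2929^4 ≡ 1339^2 = 1792921 ≡ 1421
2929^8 ≡ 1421^2 = 2019241 ≡ 2012
2929^16 ≡ 2012^2 = 4048144 ≡ 2937
2929^32 ≡ 2937^2 = 8625969 ≡ 1688
2929^64 ≡ 1688^2 = 2849344 ≡ 859
2929^128 ≡ 859^2 = 737881 ≡ 3366
2929^256 ≡ 3366^2 = 11329956 ≡ 510
2929^512 ≡ 510^2 = 260100 ≡ 2124
2929^1024 ≡ 2124^2 = 4511376 ≡ 379
1988 = 1024 + 512 + 256 + 128 + 64 + 4, so 2929^1988 ≡ 379·2124·510·3366·859·1421 ≡ 1920 (mod 3583)

1920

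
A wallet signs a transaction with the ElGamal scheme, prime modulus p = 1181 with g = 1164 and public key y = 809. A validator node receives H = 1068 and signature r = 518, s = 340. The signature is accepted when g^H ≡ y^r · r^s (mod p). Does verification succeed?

passes

Left side g^H mod p:
1164^2 = 1354896 ≡ 289
1164^4 ≡ 289^2 = 83521 ≡ 851
1164^8 ≡ 851^2 = 724201 ≡ 248
1164^16 ≡ 248^2 = 61504 ≡ 92
1164^32 ≡ 92^2 = 8464 ≡ 197
1164^64 ≡ 197^2 = 38809 ≡ 1017
1164^128 ≡ 1017^2 = 1034289 ≡ 914
1164^256 ≡ 914^2 = 835396 ≡ 429
1164^512 ≡ 429^2 = 184041 ≡ 986
1164^1024 ≡ 986^2 = 972196 ≡ 233
1068 = 1024 + 32 + 8 + 4, so 1164^1068 ≡ 233·197·248·851 ≡ 1132 (mod 1181)
Right side y^r · r^s mod p:
809^2 = 654481 ≡ 207
809^4 ≡ 207^2 = 42849 ≡ 333
809^8 ≡ 333^2 = 110889 ≡ 1056
809^16 ≡ 1056^2 = 1115136 ≡ 272
809^32 ≡ 272^2 = 73984 ≡ 762
809^64 ≡ 762^2 = 580644 ≡ 773
809^128 ≡ 773^2 = 597529 ≡ 1124
809^256 ≡ 1124^2 = 1263376 ≡ 887
809^512 ≡ 887^2 = 786769 ≡ 223
518 = 512 + 4 + 2, so 809^518 ≡ 223·333·207 ≡ 898 (mod 1181)
518^2 = 268324 ≡ 237
518^4 ≡ 237^2 = 56169 ≡ 662
518^8 ≡ 662^2 = 438244 ≡ 93
518^16 ≡ 93^2 = 8649 ≡ 382
518^32 ≡ 382^2 = 145924 ≡ 661
518^64 ≡ 661^2 = 436921 ≡ 1132
518^128 ≡ 1132^2 = 1281424 ≡ 39
518^256 ≡ 39^2 = 1521 ≡ 340
340 = 256 + 64 + 16 + 4, so 518^340 ≡ 340·1132·382·662 ≡ 1177 (mod 1181)
898·1177 = 1056946 ≡ 1132 (mod 1181)
1132 ≡ 1132 (mod 1181), so the signature is genuine.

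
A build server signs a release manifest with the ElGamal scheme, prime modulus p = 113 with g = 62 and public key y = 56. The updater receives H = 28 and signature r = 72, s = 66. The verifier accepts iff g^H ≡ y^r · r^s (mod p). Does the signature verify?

does not verify

Left side g^H mod p:
62^2 = 3844 ≡ 2
62^4 ≡ 2^2 = 4
62^8 ≡ 4^2 = 16
62^16 ≡ 16^2 = 256 ≡ 30
28 = 16 + 8 + 4, so 62^28 ≡ 30·16·4 ≡ 112 (mod 113)
Right side y^r · r^s mod p:
56^2 = 3136 ≡ 85
56^4 ≡ 85^2 = 7225 ≡ 106
56^8 ≡ 106^2 = 11236 ≡ 49
56^16 ≡ 49^2 = 2401 ≡ 28
56^32 ≡ 28^2 = 784 ≡ 106
56^64 ≡ 106^2 = 11236 ≡ 49
72 = 64 + 8, so 56^72 ≡ 49·49 ≡ 28 (mod 113)
72^2 = 5184 ≡ 99
72^4 ≡ 99^2 = 9801 ≡ 83
72^8 ≡ 83^2 = 6889 ≡ 109
72^16 ≡ 109^2 = 11881 ≡ 16
72^32 ≡ 16^2 = 256 ≡ 30
72^64 ≡ 30^2 = 900 ≡ 109
66 = 64 + 2, so 72^66 ≡ 109·99 ≡ 56 (mod 113)
28·56 = 1568 ≡ 99 (mod 113)
112 ≠ 99, so verification fails.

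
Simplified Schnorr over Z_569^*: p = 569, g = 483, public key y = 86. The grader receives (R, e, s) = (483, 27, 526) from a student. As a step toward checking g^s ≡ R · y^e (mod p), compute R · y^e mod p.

568

86^2 = 7396 ≡ 568
86^4 ≡ 568^2 = 322624 ≡ 1
86^8 ≡ 1^2 = 1
86^16 ≡ 1^2 = 1
27 = 16 + 8 + 2 + 1, so 86^27 ≡ 1·1·568·86 ≡ 483 (mod 569)
R · y^e ≡ 483·483 = 233289 ≡ 568 (mod 569)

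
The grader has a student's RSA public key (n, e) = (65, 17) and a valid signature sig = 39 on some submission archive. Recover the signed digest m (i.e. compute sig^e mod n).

39

sig^17 mod 65 = 39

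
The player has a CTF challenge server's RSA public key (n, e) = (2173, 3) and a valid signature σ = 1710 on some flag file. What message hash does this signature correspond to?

1101

σ^2 ≡ 1710^2 = 2924100 ≡ 1415
3 = 2 + 1, so σ^3 ≡ 1415·1710 ≡ 1101 (mod 2173)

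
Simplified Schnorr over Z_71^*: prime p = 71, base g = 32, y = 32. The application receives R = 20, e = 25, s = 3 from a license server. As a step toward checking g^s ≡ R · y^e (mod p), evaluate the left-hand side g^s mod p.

37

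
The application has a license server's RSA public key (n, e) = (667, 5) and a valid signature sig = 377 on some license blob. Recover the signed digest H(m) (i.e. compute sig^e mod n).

sig^2 ≡ 377^2 = 142129 ≡ 58
sig^4 ≡ 58^2 = 3364 ≡ 29
5 = 4 + 1, so sig^5 ≡ 29·377 ≡ 261 (mod 667)

261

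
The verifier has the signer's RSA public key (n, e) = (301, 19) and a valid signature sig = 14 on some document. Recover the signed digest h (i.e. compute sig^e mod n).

224

sig^19 mod 301 = 224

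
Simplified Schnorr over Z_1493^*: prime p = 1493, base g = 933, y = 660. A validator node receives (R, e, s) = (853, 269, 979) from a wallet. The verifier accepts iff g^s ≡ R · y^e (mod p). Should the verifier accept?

g^s mod p:
933^2 = 870489 ≡ 70
933^4 ≡ 70^2 = 4900 ≡ 421
933^8 ≡ 421^2 = 177241 ≡ 1067
933^16 ≡ 1067^2 = 1138489 ≡ 823
933^32 ≡ 823^2 = 677329 ≡ 1000
933^64 ≡ 1000^2 = 1000000 ≡ 1183
933^128 ≡ 1183^2 = 1399489 ≡ 548
933^256 ≡ 548^2 = 300304 ≡ 211
933^512 ≡ 211^2 = 44521 ≡ 1224
979 = 512 + 256 + 128 + 64 + 16 + 2 + 1, so 933^979 ≡ 1224·211·548·1183·823·70·933 ≡ 605 (mod 1493)
R · y^e mod p:
660^2 = 435600 ≡ 1137
660^4 ≡ 1137^2 = 1292769 ≡ 1324
660^8 ≡ 1324^2 = 1752976 ≡ 194
660^16 ≡ 194^2 = 37636 ≡ 311
660^32 ≡ 311^2 = 96721 ≡ 1169
660^64 ≡ 1169^2 = 1366561 ≡ 466
660^128 ≡ 466^2 = 217156 ≡ 671
660^256 ≡ 671^2 = 450241 ≡ 848
269 = 256 + 8 + 4 + 1, so 660^269 ≡ 848·194·1324·660 ≡ 244 (mod 1493)
853·244 = 208132 ≡ 605 (mod 1493)
605 ≡ 605 (mod 1493); signature holds.

accept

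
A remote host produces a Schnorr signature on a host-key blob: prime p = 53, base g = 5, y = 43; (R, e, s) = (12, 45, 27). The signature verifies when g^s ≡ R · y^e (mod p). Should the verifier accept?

accept

g^s mod p:
5^27 mod 53 = 48
R · y^e mod p:
43^45 mod 53 = 4
12·4 = 48 ≡ 48 (mod 53)
48 ≡ 48 (mod 53); signature holds.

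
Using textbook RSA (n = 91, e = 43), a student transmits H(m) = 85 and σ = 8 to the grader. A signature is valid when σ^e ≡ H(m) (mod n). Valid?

no

σ^2 ≡ 8^2 = 64
σ^4 ≡ 64^2 = 4096 ≡ 1
σ^8 ≡ 1^2 = 1
σ^16 ≡ 1^2 = 1
σ^32 ≡ 1^2 = 1
43 = 32 + 8 + 2 + 1, so σ^43 ≡ 1·1·64·8 ≡ 57 (mod 91)
σ^43 mod 91 = 57, but H(m) = 85.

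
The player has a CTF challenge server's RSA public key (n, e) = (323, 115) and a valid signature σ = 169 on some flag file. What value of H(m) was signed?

271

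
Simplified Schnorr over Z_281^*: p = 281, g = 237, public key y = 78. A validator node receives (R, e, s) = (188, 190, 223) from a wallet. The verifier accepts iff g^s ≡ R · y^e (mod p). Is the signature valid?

g^s mod p:
237^223 mod 281 = 148
R · y^e mod p:
78^190 mod 281 = 222
188·222 = 41736 ≡ 148 (mod 281)
148 ≡ 148 (mod 281); signature holds.

valid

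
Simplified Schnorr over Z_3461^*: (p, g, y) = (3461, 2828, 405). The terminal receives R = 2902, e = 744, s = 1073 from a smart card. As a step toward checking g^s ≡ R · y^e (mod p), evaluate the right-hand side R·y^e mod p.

1748

405^2 = 164025 ≡ 1358
405^4 ≡ 1358^2 = 1844164 ≡ 2912
405^8 ≡ 2912^2 = 8479744 ≡ 294
405^16 ≡ 294^2 = 86436 ≡ 3372
405^32 ≡ 3372^2 = 11370384 ≡ 999
405^64 ≡ 999^2 = 998001 ≡ 1233
405^128 ≡ 1233^2 = 1520289 ≡ 910
405^256 ≡ 910^2 = 828100 ≡ 921
405^512 ≡ 921^2 = 848241 ≡ 296
744 = 512 + 128 + 64 + 32 + 8, so 405^744 ≡ 296·910·1233·999·294 ≡ 1780 (mod 3461)
R · y^e ≡ 2902·1780 = 5165560 ≡ 1748 (mod 3461)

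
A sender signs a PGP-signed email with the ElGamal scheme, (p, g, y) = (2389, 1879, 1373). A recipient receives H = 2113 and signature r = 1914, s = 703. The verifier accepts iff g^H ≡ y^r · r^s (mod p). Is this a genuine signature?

forged

Left side g^H mod p:
1879^2 = 3530641 ≡ 2088
1879^4 ≡ 2088^2 = 4359744 ≡ 2208
1879^8 ≡ 2208^2 = 4875264 ≡ 1704
1879^16 ≡ 1704^2 = 2903616 ≡ 981
1879^32 ≡ 981^2 = 962361 ≡ 1983
1879^64 ≡ 1983^2 = 3932289 ≡ 2384
1879^128 ≡ 2384^2 = 5683456 ≡ 25
1879^256 ≡ 25^2 = 625
1879^512 ≡ 625^2 = 390625 ≡ 1218
1879^1024 ≡ 1218^2 = 1483524 ≡ 2344
1879^2048 ≡ 2344^2 = 5494336 ≡ 2025
2113 = 2048 + 64 + 1, so 1879^2113 ≡ 2025·2384·1879 ≡ 1121 (mod 2389)
Right side y^r · r^s mod p:
1373^2 = 1885129 ≡ 208
1373^4 ≡ 208^2 = 43264 ≡ 262
1373^8 ≡ 262^2 = 68644 ≡ 1752
1373^16 ≡ 1752^2 = 3069504 ≡ 2028
1373^32 ≡ 2028^2 = 4112784 ≡ 1315
1373^64 ≡ 1315^2 = 1729225 ≡ 1978
1373^128 ≡ 1978^2 = 3912484 ≡ 1691
1373^256 ≡ 1691^2 = 2859481 ≡ 2237
1373^512 ≡ 2237^2 = 5004169 ≡ 1603
1373^1024 ≡ 1603^2 = 2569609 ≡ 1434
1914 = 1024 + 512 + 256 + 64 + 32 + 16 + 8 + 2, so 1373^1914 ≡ 1434·1603·2237·1978·1315·2028·1752·208 ≡ 405 (mod 2389)
1914^2 = 3663396 ≡ 1059
1914^4 ≡ 1059^2 = 1121481 ≡ 1040
1914^8 ≡ 1040^2 = 1081600 ≡ 1772
1914^16 ≡ 1772^2 = 3139984 ≡ 838
1914^32 ≡ 838^2 = 702244 ≡ 2267
1914^64 ≡ 2267^2 = 5139289 ≡ 550
1914^128 ≡ 550^2 = 302500 ≡ 1486
1914^256 ≡ 1486^2 = 2208196 ≡ 760
1914^512 ≡ 760^2 = 577600 ≡ 1851
703 = 512 + 128 + 32 + 16 + 8 + 4 + 2 + 1, so 1914^703 ≡ 1851·1486·2267·838·1772·1040·1059·1914 ≡ 1534 (mod 2389)
405·1534 = 621270 ≡ 130 (mod 2389)
1121 ≠ 130, so verification fails.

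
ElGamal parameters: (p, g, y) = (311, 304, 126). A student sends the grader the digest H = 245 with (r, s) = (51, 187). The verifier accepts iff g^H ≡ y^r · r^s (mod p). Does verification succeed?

passes

Left side g^H mod p:
Squares mod 311: 304^1≡304, 304^2≡49, 304^4≡224, 304^8≡105, 304^16≡140, 304^32≡7, 304^64≡49, 304^128≡224
245 = 128 + 64 + 32 + 16 + 4 + 1, so 304^245 ≡ 224·49·7·140·224·304 ≡ 68 (mod 311)
Right side y^r · r^s mod p:
Squares mod 311: 126^1≡126, 126^2≡15, 126^4≡225, 126^8≡243, 126^16≡270, 126^32≡126
51 = 32 + 16 + 2 + 1, so 126^51 ≡ 126·270·15·126 ≡ 105 (mod 311)
Squares mod 311: 51^1≡51, 51^2≡113, 51^4≡18, 51^8≡13, 51^16≡169, 51^32≡260, 51^64≡113, 51^128≡18
187 = 128 + 32 + 16 + 8 + 2 + 1, so 51^187 ≡ 18·260·169·13·113·51 ≡ 51 (mod 311)
105·51 = 5355 ≡ 68 (mod 311)
68 ≡ 68 (mod 311), so the signature is genuine.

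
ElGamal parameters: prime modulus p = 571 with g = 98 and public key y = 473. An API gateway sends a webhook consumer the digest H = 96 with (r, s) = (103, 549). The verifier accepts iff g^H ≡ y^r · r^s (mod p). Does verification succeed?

fails

Left side g^H mod p:
98^2 = 9604 ≡ 468
98^4 ≡ 468^2 = 219024 ≡ 331
98^8 ≡ 331^2 = 109561 ≡ 500
98^16 ≡ 500^2 = 250000 ≡ 473
98^32 ≡ 473^2 = 223729 ≡ 468
98^64 ≡ 468^2 = 219024 ≡ 331
96 = 64 + 32, so 98^96 ≡ 331·468 ≡ 167 (mod 571)
Right side y^r · r^s mod p:
473^2 = 223729 ≡ 468
473^4 ≡ 468^2 = 219024 ≡ 331
473^8 ≡ 331^2 = 109561 ≡ 500
473^16 ≡ 500^2 = 250000 ≡ 473
473^32 ≡ 473^2 = 223729 ≡ 468
473^64 ≡ 468^2 = 219024 ≡ 331
103 = 64 + 32 + 4 + 2 + 1, so 473^103 ≡ 331·468·331·468·473 ≡ 255 (mod 571)
103^2 = 10609 ≡ 331
103^4 ≡ 331^2 = 109561 ≡ 500
103^8 ≡ 500^2 = 250000 ≡ 473
103^16 ≡ 473^2 = 223729 ≡ 468
103^32 ≡ 468^2 = 219024 ≡ 331
103^64 ≡ 331^2 = 109561 ≡ 500
103^128 ≡ 500^2 = 250000 ≡ 473
103^256 ≡ 473^2 = 223729 ≡ 468
103^512 ≡ 468^2 = 219024 ≡ 331
549 = 512 + 32 + 4 + 1, so 103^549 ≡ 331·331·500·103 ≡ 184 (mod 571)
255·184 = 46920 ≡ 98 (mod 571)
167 ≠ 98, so verification fails.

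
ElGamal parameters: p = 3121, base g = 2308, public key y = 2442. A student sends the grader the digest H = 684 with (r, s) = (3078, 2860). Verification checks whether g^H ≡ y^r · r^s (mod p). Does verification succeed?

fails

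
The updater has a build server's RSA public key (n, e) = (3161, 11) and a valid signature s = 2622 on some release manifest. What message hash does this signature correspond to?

s^2 ≡ 2622^2 = 6874884 ≡ 2870
s^4 ≡ 2870^2 = 8236900 ≡ 2495
s^8 ≡ 2495^2 = 6225025 ≡ 1016
11 = 8 + 2 + 1, so s^11 ≡ 1016·2870·2622 ≡ 3091 (mod 3161)

3091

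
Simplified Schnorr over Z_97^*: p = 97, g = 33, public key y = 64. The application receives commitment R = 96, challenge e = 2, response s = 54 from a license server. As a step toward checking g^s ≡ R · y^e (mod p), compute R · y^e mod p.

Squares mod 97: 64^1≡64, 64^2≡22
64^2 ≡ 22 (mod 97)
R · y^e ≡ 96·22 = 2112 ≡ 75 (mod 97)

75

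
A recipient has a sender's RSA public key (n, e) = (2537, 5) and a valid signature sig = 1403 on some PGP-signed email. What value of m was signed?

2000

sig^2 ≡ 1403^2 = 1968409 ≡ 2234
sig^4 ≡ 2234^2 = 4990756 ≡ 477
5 = 4 + 1, so sig^5 ≡ 477·1403 ≡ 2000 (mod 2537)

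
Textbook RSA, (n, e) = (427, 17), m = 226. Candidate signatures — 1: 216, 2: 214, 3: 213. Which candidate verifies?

2

Candidate 1: Squares mod 427: 216^1≡216, 216^2≡113, 216^4≡386, 216^8≡400, 216^16≡302; 17 = 16 + 1, so 216^17 ≡ 302·216 ≡ 328 (mod 427)
Candidate 2: Squares mod 427: 214^1≡214, 214^2≡107, 214^4≡347, 214^8≡422, 214^16≡25; 17 = 16 + 1, so 214^17 ≡ 25·214 ≡ 226 (mod 427)
  → matches m = 226
Candidate 3: Squares mod 427: 213^1≡213, 213^2≡107, 213^4≡347, 213^8≡422, 213^16≡25; 17 = 16 + 1, so 213^17 ≡ 25·213 ≡ 201 (mod 427)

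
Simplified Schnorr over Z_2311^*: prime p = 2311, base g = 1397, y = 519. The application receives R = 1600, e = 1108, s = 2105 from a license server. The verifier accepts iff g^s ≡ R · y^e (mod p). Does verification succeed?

g^s mod p:
1397^2 = 1951609 ≡ 1125
1397^4 ≡ 1125^2 = 1265625 ≡ 1508
1397^8 ≡ 1508^2 = 2274064 ≡ 40
1397^16 ≡ 40^2 = 1600
1397^32 ≡ 1600^2 = 2560000 ≡ 1723
1397^64 ≡ 1723^2 = 2968729 ≡ 1405
1397^128 ≡ 1405^2 = 1974025 ≡ 431
1397^256 ≡ 431^2 = 185761 ≡ 881
1397^512 ≡ 881^2 = 776161 ≡ 1976
1397^1024 ≡ 1976^2 = 3904576 ≡ 1297
1397^2048 ≡ 1297^2 = 1682209 ≡ 2112
2105 = 2048 + 32 + 16 + 8 + 1, so 1397^2105 ≡ 2112·1723·1600·40·1397 ≡ 564 (mod 2311)
R · y^e mod p:
519^2 = 269361 ≡ 1285
519^4 ≡ 1285^2 = 1651225 ≡ 1171
519^8 ≡ 1171^2 = 1371241 ≡ 818
519^16 ≡ 818^2 = 669124 ≡ 1245
519^32 ≡ 1245^2 = 1550025 ≡ 1655
519^64 ≡ 1655^2 = 2739025 ≡ 490
519^128 ≡ 490^2 = 240100 ≡ 2067
519^256 ≡ 2067^2 = 4272489 ≡ 1761
519^512 ≡ 1761^2 = 3101121 ≡ 2070
519^1024 ≡ 2070^2 = 4284900 ≡ 306
1108 = 1024 + 64 + 16 + 4, so 519^1108 ≡ 306·490·1245·1171 ≡ 399 (mod 2311)
1600·399 = 638400 ≡ 564 (mod 2311)
564 ≡ 564 (mod 2311); signature holds.

passes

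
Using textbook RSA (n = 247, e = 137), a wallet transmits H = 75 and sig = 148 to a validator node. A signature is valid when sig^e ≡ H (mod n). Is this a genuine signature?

sig^2 ≡ 148^2 = 21904 ≡ 168
sig^4 ≡ 168^2 = 28224 ≡ 66
sig^8 ≡ 66^2 = 4356 ≡ 157
sig^16 ≡ 157^2 = 24649 ≡ 196
sig^32 ≡ 196^2 = 38416 ≡ 131
sig^64 ≡ 131^2 = 17161 ≡ 118
sig^128 ≡ 118^2 = 13924 ≡ 92
137 = 128 + 8 + 1, so sig^137 ≡ 92·157·148 ≡ 174 (mod 247)
The recovered value 174 does not match the digest 75.

forged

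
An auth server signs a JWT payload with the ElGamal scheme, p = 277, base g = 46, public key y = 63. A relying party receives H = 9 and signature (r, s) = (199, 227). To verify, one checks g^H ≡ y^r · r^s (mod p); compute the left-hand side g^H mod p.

46^2 = 2116 ≡ 177
46^4 ≡ 177^2 = 31329 ≡ 28
46^8 ≡ 28^2 = 784 ≡ 230
9 = 8 + 1, so 46^9 ≡ 230·46 ≡ 54 (mod 277)

54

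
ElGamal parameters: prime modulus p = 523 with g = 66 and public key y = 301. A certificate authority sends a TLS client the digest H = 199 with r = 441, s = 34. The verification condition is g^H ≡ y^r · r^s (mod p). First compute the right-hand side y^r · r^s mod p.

301^2 = 90601 ≡ 122
301^4 ≡ 122^2 = 14884 ≡ 240
301^8 ≡ 240^2 = 57600 ≡ 70
301^16 ≡ 70^2 = 4900 ≡ 193
301^32 ≡ 193^2 = 37249 ≡ 116
301^64 ≡ 116^2 = 13456 ≡ 381
301^128 ≡ 381^2 = 145161 ≡ 290
301^256 ≡ 290^2 = 84100 ≡ 420
441 = 256 + 128 + 32 + 16 + 8 + 1, so 301^441 ≡ 420·290·116·193·70·301 ≡ 43 (mod 523)
441^2 = 194481 ≡ 448
441^4 ≡ 448^2 = 200704 ≡ 395
441^8 ≡ 395^2 = 156025 ≡ 171
441^16 ≡ 171^2 = 29241 ≡ 476
441^32 ≡ 476^2 = 226576 ≡ 117
34 = 32 + 2, so 441^34 ≡ 117·448 ≡ 116 (mod 523)
y^r · r^s ≡ 43·116 = 4988 ≡ 281 (mod 523)

281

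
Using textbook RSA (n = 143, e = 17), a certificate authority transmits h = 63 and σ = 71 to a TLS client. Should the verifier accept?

reject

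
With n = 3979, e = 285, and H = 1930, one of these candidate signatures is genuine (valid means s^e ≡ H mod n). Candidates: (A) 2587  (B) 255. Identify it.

A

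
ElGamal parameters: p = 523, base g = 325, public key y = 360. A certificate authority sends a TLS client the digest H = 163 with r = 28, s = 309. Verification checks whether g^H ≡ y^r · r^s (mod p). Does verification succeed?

passes

Left side g^H mod p:
325^2 = 105625 ≡ 502
325^4 ≡ 502^2 = 252004 ≡ 441
325^8 ≡ 441^2 = 194481 ≡ 448
325^16 ≡ 448^2 = 200704 ≡ 395
325^32 ≡ 395^2 = 156025 ≡ 171
325^64 ≡ 171^2 = 29241 ≡ 476
325^128 ≡ 476^2 = 226576 ≡ 117
163 = 128 + 32 + 2 + 1, so 325^163 ≡ 117·171·502·325 ≡ 203 (mod 523)
Right side y^r · r^s mod p:
360^2 = 129600 ≡ 419
360^4 ≡ 419^2 = 175561 ≡ 356
360^8 ≡ 356^2 = 126736 ≡ 170
360^16 ≡ 170^2 = 28900 ≡ 135
28 = 16 + 8 + 4, so 360^28 ≡ 135·170·356 ≡ 417 (mod 523)
28^2 = 784 ≡ 261
28^4 ≡ 261^2 = 68121 ≡ 131
28^8 ≡ 131^2 = 17161 ≡ 425
28^16 ≡ 425^2 = 180625 ≡ 190
28^32 ≡ 190^2 = 36100 ≡ 13
28^64 ≡ 13^2 = 169
28^128 ≡ 169^2 = 28561 ≡ 319
28^256 ≡ 319^2 = 101761 ≡ 299
309 = 256 + 32 + 16 + 4 + 1, so 28^309 ≡ 299·13·190·131·28 ≡ 378 (mod 523)
417·378 = 157626 ≡ 203 (mod 523)
203 ≡ 203 (mod 523), so the signature is genuine.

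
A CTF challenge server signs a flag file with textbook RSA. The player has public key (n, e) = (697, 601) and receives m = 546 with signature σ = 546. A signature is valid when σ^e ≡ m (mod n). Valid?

yes

Squares mod 697: σ^1≡546, σ^2≡497, σ^4≡271, σ^8≡256, σ^16≡18, σ^32≡324, σ^64≡426, σ^128≡256, σ^256≡18, σ^512≡324
601 = 512 + 64 + 16 + 8 + 1, so σ^601 ≡ 324·426·18·256·546 ≡ 546 (mod 697)
Since 546 equals the digest 546, verification succeeds.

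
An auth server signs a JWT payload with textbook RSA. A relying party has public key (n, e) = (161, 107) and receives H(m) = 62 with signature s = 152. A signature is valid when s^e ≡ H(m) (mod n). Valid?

no

s^107 mod 161 = 10
s^107 mod 161 = 10, but H(m) = 62.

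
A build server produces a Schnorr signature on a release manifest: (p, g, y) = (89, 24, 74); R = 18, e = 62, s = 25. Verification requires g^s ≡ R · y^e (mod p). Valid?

no

g^s mod p:
24^2 = 576 ≡ 42
24^4 ≡ 42^2 = 1764 ≡ 73
24^8 ≡ 73^2 = 5329 ≡ 78
24^16 ≡ 78^2 = 6084 ≡ 32
25 = 16 + 8 + 1, so 24^25 ≡ 32·78·24 ≡ 7 (mod 89)
R · y^e mod p:
74^2 = 5476 ≡ 47
74^4 ≡ 47^2 = 2209 ≡ 73
74^8 ≡ 73^2 = 5329 ≡ 78
74^16 ≡ 78^2 = 6084 ≡ 32
74^32 ≡ 32^2 = 1024 ≡ 45
62 = 32 + 16 + 8 + 4 + 2, so 74^62 ≡ 45·32·78·73·47 ≡ 9 (mod 89)
18·9 = 162 ≡ 73 (mod 89)
7 ≠ 73; the check fails.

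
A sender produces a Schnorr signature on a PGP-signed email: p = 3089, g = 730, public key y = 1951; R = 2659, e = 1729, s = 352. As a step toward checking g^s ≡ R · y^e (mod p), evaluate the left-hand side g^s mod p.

730^2 = 532900 ≡ 1592
730^4 ≡ 1592^2 = 2534464 ≡ 1484
730^8 ≡ 1484^2 = 2202256 ≡ 2888
730^16 ≡ 2888^2 = 8340544 ≡ 244
730^32 ≡ 244^2 = 59536 ≡ 845
730^64 ≡ 845^2 = 714025 ≡ 466
730^128 ≡ 466^2 = 217156 ≡ 926
730^256 ≡ 926^2 = 857476 ≡ 1823
352 = 256 + 64 + 32, so 730^352 ≡ 1823·466·845 ≡ 2356 (mod 3089)

2356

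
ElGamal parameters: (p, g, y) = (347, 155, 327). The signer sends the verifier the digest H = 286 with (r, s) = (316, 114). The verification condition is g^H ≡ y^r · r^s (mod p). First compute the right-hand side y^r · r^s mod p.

25

327^2 = 106929 ≡ 53
327^4 ≡ 53^2 = 2809 ≡ 33
327^8 ≡ 33^2 = 1089 ≡ 48
327^16 ≡ 48^2 = 2304 ≡ 222
327^32 ≡ 222^2 = 49284 ≡ 10
327^64 ≡ 10^2 = 100
327^128 ≡ 100^2 = 10000 ≡ 284
327^256 ≡ 284^2 = 80656 ≡ 152
316 = 256 + 32 + 16 + 8 + 4, so 327^316 ≡ 152·10·222·48·33 ≡ 40 (mod 347)
316^2 = 99856 ≡ 267
316^4 ≡ 267^2 = 71289 ≡ 154
316^8 ≡ 154^2 = 23716 ≡ 120
316^16 ≡ 120^2 = 14400 ≡ 173
316^32 ≡ 173^2 = 29929 ≡ 87
316^64 ≡ 87^2 = 7569 ≡ 282
114 = 64 + 32 + 16 + 2, so 316^114 ≡ 282·87·173·267 ≡ 44 (mod 347)
y^r · r^s ≡ 40·44 = 1760 ≡ 25 (mod 347)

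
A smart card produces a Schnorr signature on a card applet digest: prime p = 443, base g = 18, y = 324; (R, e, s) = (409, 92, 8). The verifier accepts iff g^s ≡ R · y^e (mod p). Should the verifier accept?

accept

g^s mod p:
18^2 = 324
18^4 ≡ 324^2 = 104976 ≡ 428
18^8 ≡ 428^2 = 183184 ≡ 225
R · y^e mod p:
324^2 = 104976 ≡ 428
324^4 ≡ 428^2 = 183184 ≡ 225
324^8 ≡ 225^2 = 50625 ≡ 123
324^16 ≡ 123^2 = 15129 ≡ 67
324^32 ≡ 67^2 = 4489 ≡ 59
324^64 ≡ 59^2 = 3481 ≡ 380
92 = 64 + 16 + 8 + 4, so 324^92 ≡ 380·67·123·225 ≡ 267 (mod 443)
409·267 = 109203 ≡ 225 (mod 443)
225 ≡ 225 (mod 443); signature holds.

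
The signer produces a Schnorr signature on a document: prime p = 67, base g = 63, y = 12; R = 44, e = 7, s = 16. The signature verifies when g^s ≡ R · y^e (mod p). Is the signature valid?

invalid

g^s mod p:
63^2 = 3969 ≡ 16
63^4 ≡ 16^2 = 256 ≡ 55
63^8 ≡ 55^2 = 3025 ≡ 10
63^16 ≡ 10^2 = 100 ≡ 33
R · y^e mod p:
12^2 = 144 ≡ 10
12^4 ≡ 10^2 = 100 ≡ 33
7 = 4 + 2 + 1, so 12^7 ≡ 33·10·12 ≡ 7 (mod 67)
44·7 = 308 ≡ 40 (mod 67)
33 ≠ 40; the check fails.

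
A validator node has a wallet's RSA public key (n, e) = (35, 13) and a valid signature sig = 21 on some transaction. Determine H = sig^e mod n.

Squares mod 35: sig^1≡21, sig^2≡21, sig^4≡21, sig^8≡21
13 = 8 + 4 + 1, so sig^13 ≡ 21·21·21 ≡ 21 (mod 35)

21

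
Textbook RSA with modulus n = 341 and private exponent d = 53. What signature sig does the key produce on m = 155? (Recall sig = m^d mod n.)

Squares mod 341: m^1≡155, m^2≡155, m^4≡155, m^8≡155, m^16≡155, m^32≡155
53 = 32 + 16 + 4 + 1, so m^53 ≡ 155·155·155·155 ≡ 155 (mod 341)

155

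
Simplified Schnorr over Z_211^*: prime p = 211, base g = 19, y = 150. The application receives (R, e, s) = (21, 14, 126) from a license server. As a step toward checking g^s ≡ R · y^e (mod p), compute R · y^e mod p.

55

150^2 = 22500 ≡ 134
150^4 ≡ 134^2 = 17956 ≡ 21
150^8 ≡ 21^2 = 441 ≡ 19
14 = 8 + 4 + 2, so 150^14 ≡ 19·21·134 ≡ 83 (mod 211)
R · y^e ≡ 21·83 = 1743 ≡ 55 (mod 211)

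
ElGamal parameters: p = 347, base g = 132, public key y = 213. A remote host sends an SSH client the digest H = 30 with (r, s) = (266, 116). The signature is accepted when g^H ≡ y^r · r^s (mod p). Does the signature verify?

does not verify

Left side g^H mod p:
132^2 = 17424 ≡ 74
132^4 ≡ 74^2 = 5476 ≡ 271
132^8 ≡ 271^2 = 73441 ≡ 224
132^16 ≡ 224^2 = 50176 ≡ 208
30 = 16 + 8 + 4 + 2, so 132^30 ≡ 208·224·271·74 ≡ 172 (mod 347)
Right side y^r · r^s mod p:
213^2 = 45369 ≡ 259
213^4 ≡ 259^2 = 67081 ≡ 110
213^8 ≡ 110^2 = 12100 ≡ 302
213^16 ≡ 302^2 = 91204 ≡ 290
213^32 ≡ 290^2 = 84100 ≡ 126
213^64 ≡ 126^2 = 15876 ≡ 261
213^128 ≡ 261^2 = 68121 ≡ 109
213^256 ≡ 109^2 = 11881 ≡ 83
266 = 256 + 8 + 2, so 213^266 ≡ 83·302·259 ≡ 71 (mod 347)
266^2 = 70756 ≡ 315
266^4 ≡ 315^2 = 99225 ≡ 330
266^8 ≡ 330^2 = 108900 ≡ 289
266^16 ≡ 289^2 = 83521 ≡ 241
266^32 ≡ 241^2 = 58081 ≡ 132
266^64 ≡ 132^2 = 17424 ≡ 74
116 = 64 + 32 + 16 + 4, so 266^116 ≡ 74·132·241·330 ≡ 14 (mod 347)
71·14 = 994 ≡ 300 (mod 347)
172 ≠ 300, so verification fails.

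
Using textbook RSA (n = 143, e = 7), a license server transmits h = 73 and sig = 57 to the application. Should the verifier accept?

accept

Squares mod 143: sig^1≡57, sig^2≡103, sig^4≡27
7 = 4 + 2 + 1, so sig^7 ≡ 27·103·57 ≡ 73 (mod 143)
73 = h, so the signature checks out.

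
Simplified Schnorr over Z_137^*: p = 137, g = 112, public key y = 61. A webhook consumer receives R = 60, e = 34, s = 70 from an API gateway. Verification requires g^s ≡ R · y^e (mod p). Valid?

yes

g^s mod p:
112^70 mod 137 = 77
R · y^e mod p:
61^34 mod 137 = 136
60·136 = 8160 ≡ 77 (mod 137)
77 ≡ 77 (mod 137); signature holds.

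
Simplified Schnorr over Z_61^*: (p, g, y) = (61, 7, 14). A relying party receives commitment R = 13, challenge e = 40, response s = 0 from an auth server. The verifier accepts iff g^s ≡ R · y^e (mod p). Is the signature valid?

valid

g^s mod p:
7^0 mod 61 = 1
R · y^e mod p:
14^2 = 196 ≡ 13
14^4 ≡ 13^2 = 169 ≡ 47
14^8 ≡ 47^2 = 2209 ≡ 13
14^16 ≡ 13^2 = 169 ≡ 47
14^32 ≡ 47^2 = 2209 ≡ 13
40 = 32 + 8, so 14^40 ≡ 13·13 ≡ 47 (mod 61)
13·47 = 611 ≡ 1 (mod 61)
1 ≡ 1 (mod 61); signature holds.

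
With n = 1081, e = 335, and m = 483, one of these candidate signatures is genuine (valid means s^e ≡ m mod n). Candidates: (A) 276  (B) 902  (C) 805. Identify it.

Candidate A: Squares mod 1081: 276^1≡276, 276^2≡506, 276^4≡920, 276^8≡1058, 276^16≡529, 276^32≡943, 276^64≡667, 276^128≡598, 276^256≡874; 335 = 256 + 64 + 8 + 4 + 2 + 1, so 276^335 ≡ 874·667·1058·920·506·276 ≡ 483 (mod 1081)
  → matches m = 483
Candidate B: Squares mod 1081: 902^1≡902, 902^2≡692, 902^4≡1062, 902^8≡361, 902^16≡601, 902^32≡147, 902^64≡1070, 902^128≡121, 902^256≡588; 335 = 256 + 64 + 8 + 4 + 2 + 1, so 902^335 ≡ 588·1070·361·1062·692·902 ≡ 779 (mod 1081)
Candidate C: Squares mod 1081: 805^1≡805, 805^2≡506, 805^4≡920, 805^8≡1058, 805^16≡529, 805^32≡943, 805^64≡667, 805^128≡598, 805^256≡874; 335 = 256 + 64 + 8 + 4 + 2 + 1, so 805^335 ≡ 874·667·1058·920·506·805 ≡ 598 (mod 1081)

A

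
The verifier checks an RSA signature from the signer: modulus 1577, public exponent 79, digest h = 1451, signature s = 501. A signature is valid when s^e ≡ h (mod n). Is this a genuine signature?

s^2 ≡ 501^2 = 251001 ≡ 258
s^4 ≡ 258^2 = 66564 ≡ 330
s^8 ≡ 330^2 = 108900 ≡ 87
s^16 ≡ 87^2 = 7569 ≡ 1261
s^32 ≡ 1261^2 = 1590121 ≡ 505
s^64 ≡ 505^2 = 255025 ≡ 1128
79 = 64 + 8 + 4 + 2 + 1, so s^79 ≡ 1128·87·330·258·501 ≡ 1451 (mod 1577)
s^79 mod 1577 = 1451 matches h.

genuine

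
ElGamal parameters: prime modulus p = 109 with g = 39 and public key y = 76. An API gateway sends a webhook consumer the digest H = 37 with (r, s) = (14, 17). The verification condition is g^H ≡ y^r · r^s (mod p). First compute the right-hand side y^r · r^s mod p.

11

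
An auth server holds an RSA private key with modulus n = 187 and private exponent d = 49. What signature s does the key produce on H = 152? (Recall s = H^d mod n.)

H^49 mod 187 = 16

16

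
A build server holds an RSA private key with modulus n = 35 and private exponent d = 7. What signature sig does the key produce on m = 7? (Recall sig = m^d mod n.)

Squares mod 35: m^1≡7, m^2≡14, m^4≡21
7 = 4 + 2 + 1, so m^7 ≡ 21·14·7 ≡ 28 (mod 35)

28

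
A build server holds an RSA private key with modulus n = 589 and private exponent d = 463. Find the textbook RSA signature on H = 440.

H^2 ≡ 440^2 = 193600 ≡ 408
H^4 ≡ 408^2 = 166464 ≡ 366
H^8 ≡ 366^2 = 133956 ≡ 253
H^16 ≡ 253^2 = 64009 ≡ 397
H^32 ≡ 397^2 = 157609 ≡ 346
H^64 ≡ 346^2 = 119716 ≡ 149
H^128 ≡ 149^2 = 22201 ≡ 408
H^256 ≡ 408^2 = 166464 ≡ 366
463 = 256 + 128 + 64 + 8 + 4 + 2 + 1, so H^463 ≡ 366·408·149·253·366·408·440 ≡ 223 (mod 589)

223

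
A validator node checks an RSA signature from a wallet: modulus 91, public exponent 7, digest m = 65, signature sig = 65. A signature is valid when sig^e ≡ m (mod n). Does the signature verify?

verifies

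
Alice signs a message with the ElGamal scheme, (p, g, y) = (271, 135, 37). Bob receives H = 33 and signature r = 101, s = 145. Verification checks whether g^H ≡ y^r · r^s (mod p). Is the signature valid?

Left side g^H mod p:
135^2 = 18225 ≡ 68
135^4 ≡ 68^2 = 4624 ≡ 17
135^8 ≡ 17^2 = 289 ≡ 18
135^16 ≡ 18^2 = 324 ≡ 53
135^32 ≡ 53^2 = 2809 ≡ 99
33 = 32 + 1, so 135^33 ≡ 99·135 ≡ 86 (mod 271)
Right side y^r · r^s mod p:
37^2 = 1369 ≡ 14
37^4 ≡ 14^2 = 196
37^8 ≡ 196^2 = 38416 ≡ 205
37^16 ≡ 205^2 = 42025 ≡ 20
37^32 ≡ 20^2 = 400 ≡ 129
37^64 ≡ 129^2 = 16641 ≡ 110
101 = 64 + 32 + 4 + 1, so 37^101 ≡ 110·129·196·37 ≡ 134 (mod 271)
101^2 = 10201 ≡ 174
101^4 ≡ 174^2 = 30276 ≡ 195
101^8 ≡ 195^2 = 38025 ≡ 85
101^16 ≡ 85^2 = 7225 ≡ 179
101^32 ≡ 179^2 = 32041 ≡ 63
101^64 ≡ 63^2 = 3969 ≡ 175
101^128 ≡ 175^2 = 30625 ≡ 2
145 = 128 + 16 + 1, so 101^145 ≡ 2·179·101 ≡ 115 (mod 271)
134·115 = 15410 ≡ 234 (mod 271)
86 ≠ 234, so verification fails.

invalid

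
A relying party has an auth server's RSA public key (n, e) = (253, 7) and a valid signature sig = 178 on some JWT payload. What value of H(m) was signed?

sig^2 ≡ 178^2 = 31684 ≡ 59
sig^4 ≡ 59^2 = 3481 ≡ 192
7 = 4 + 2 + 1, so sig^7 ≡ 192·59·178 ≡ 227 (mod 253)

227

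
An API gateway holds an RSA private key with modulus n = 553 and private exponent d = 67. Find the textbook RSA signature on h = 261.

h^2 ≡ 261^2 = 68121 ≡ 102
h^4 ≡ 102^2 = 10404 ≡ 450
h^8 ≡ 450^2 = 202500 ≡ 102
h^16 ≡ 102^2 = 10404 ≡ 450
h^32 ≡ 450^2 = 202500 ≡ 102
h^64 ≡ 102^2 = 10404 ≡ 450
67 = 64 + 2 + 1, so h^67 ≡ 450·102·261 ≡ 261 (mod 553)

261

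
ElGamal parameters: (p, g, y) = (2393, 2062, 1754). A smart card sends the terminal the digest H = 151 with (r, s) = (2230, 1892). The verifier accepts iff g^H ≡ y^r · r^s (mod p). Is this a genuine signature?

Left side g^H mod p:
2062^151 mod 2393 = 1132
Right side y^r · r^s mod p:
1754^2230 mod 2393 = 1042
2230^1892 mod 2393 = 442
1042·442 = 460564 ≡ 1108 (mod 2393)
1132 ≠ 1108, so verification fails.

forged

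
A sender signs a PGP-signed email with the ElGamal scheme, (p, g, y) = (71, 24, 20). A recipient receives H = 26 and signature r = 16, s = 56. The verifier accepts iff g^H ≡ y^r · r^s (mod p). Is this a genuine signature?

Left side g^H mod p:
24^2 = 576 ≡ 8
24^4 ≡ 8^2 = 64
24^8 ≡ 64^2 = 4096 ≡ 49
24^16 ≡ 49^2 = 2401 ≡ 58
26 = 16 + 8 + 2, so 24^26 ≡ 58·49·8 ≡ 16 (mod 71)
Right side y^r · r^s mod p:
20^2 = 400 ≡ 45
20^4 ≡ 45^2 = 2025 ≡ 37
20^8 ≡ 37^2 = 1369 ≡ 20
20^16 ≡ 20^2 = 400 ≡ 45
16^2 = 256 ≡ 43
16^4 ≡ 43^2 = 1849 ≡ 3
16^8 ≡ 3^2 = 9
16^16 ≡ 9^2 = 81 ≡ 10
16^32 ≡ 10^2 = 100 ≡ 29
56 = 32 + 16 + 8, so 16^56 ≡ 29·10·9 ≡ 54 (mod 71)
45·54 = 2430 ≡ 16 (mod 71)
16 ≡ 16 (mod 71), so the signature is genuine.

genuine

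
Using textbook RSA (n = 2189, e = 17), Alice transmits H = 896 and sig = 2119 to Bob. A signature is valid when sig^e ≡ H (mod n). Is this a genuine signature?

sig^2 ≡ 2119^2 = 4490161 ≡ 522
sig^4 ≡ 522^2 = 272484 ≡ 1048
sig^8 ≡ 1048^2 = 1098304 ≡ 1615
sig^16 ≡ 1615^2 = 2608225 ≡ 1126
17 = 16 + 1, so sig^17 ≡ 1126·2119 ≡ 2173 (mod 2189)
The recovered value 2173 does not match the digest 896.

forged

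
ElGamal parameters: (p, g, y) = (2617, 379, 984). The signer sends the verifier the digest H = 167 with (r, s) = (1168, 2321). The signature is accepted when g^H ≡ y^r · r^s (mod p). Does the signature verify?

Left side g^H mod p:
379^2 = 143641 ≡ 2323
379^4 ≡ 2323^2 = 5396329 ≡ 75
379^8 ≡ 75^2 = 5625 ≡ 391
379^16 ≡ 391^2 = 152881 ≡ 1095
379^32 ≡ 1095^2 = 1199025 ≡ 439
379^64 ≡ 439^2 = 192721 ≡ 1680
379^128 ≡ 1680^2 = 2822400 ≡ 1274
167 = 128 + 32 + 4 + 2 + 1, so 379^167 ≡ 1274·439·75·2323·379 ≡ 1855 (mod 2617)
Right side y^r · r^s mod p:
984^2 = 968256 ≡ 2583
984^4 ≡ 2583^2 = 6671889 ≡ 1156
984^8 ≡ 1156^2 = 1336336 ≡ 1666
984^16 ≡ 1666^2 = 2775556 ≡ 1536
984^32 ≡ 1536^2 = 2359296 ≡ 1379
984^64 ≡ 1379^2 = 1901641 ≡ 1699
984^128 ≡ 1699^2 = 2886601 ≡ 50
984^256 ≡ 50^2 = 2500
984^512 ≡ 2500^2 = 6250000 ≡ 604
984^1024 ≡ 604^2 = 364816 ≡ 1053
1168 = 1024 + 128 + 16, so 984^1168 ≡ 1053·50·1536 ≡ 2483 (mod 2617)
1168^2 = 1364224 ≡ 767
1168^4 ≡ 767^2 = 588289 ≡ 2081
1168^8 ≡ 2081^2 = 4330561 ≡ 2043
1168^16 ≡ 2043^2 = 4173849 ≡ 2351
1168^32 ≡ 2351^2 = 5527201 ≡ 97
1168^64 ≡ 97^2 = 9409 ≡ 1558
1168^128 ≡ 1558^2 = 2427364 ≡ 1405
1168^256 ≡ 1405^2 = 1974025 ≡ 807
1168^512 ≡ 807^2 = 651249 ≡ 2233
1168^1024 ≡ 2233^2 = 4986289 ≡ 904
1168^2048 ≡ 904^2 = 817216 ≡ 712
2321 = 2048 + 256 + 16 + 1, so 1168^2321 ≡ 712·807·2351·1168 ≡ 865 (mod 2617)
2483·865 = 2147795 ≡ 1855 (mod 2617)
1855 ≡ 1855 (mod 2617), so the signature is genuine.

verifies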